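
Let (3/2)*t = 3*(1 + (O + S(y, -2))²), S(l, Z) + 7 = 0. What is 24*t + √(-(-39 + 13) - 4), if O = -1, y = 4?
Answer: 3120 + √22 ≈ 3124.7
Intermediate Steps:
S(l, Z) = -7 (S(l, Z) = -7 + 0 = -7)
t = 130 (t = 2*(3*(1 + (-1 - 7)²))/3 = 2*(3*(1 + (-8)²))/3 = 2*(3*(1 + 64))/3 = 2*(3*65)/3 = (⅔)*195 = 130)
24*t + √(-(-39 + 13) - 4) = 24*130 + √(-(-39 + 13) - 4) = 3120 + √(-1*(-26) - 4) = 3120 + √(26 - 4) = 3120 + √22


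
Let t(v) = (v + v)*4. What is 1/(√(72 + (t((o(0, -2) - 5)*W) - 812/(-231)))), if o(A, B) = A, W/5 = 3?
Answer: -I*√142791/8654 ≈ -0.043665*I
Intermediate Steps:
W = 15 (W = 5*3 = 15)
t(v) = 8*v (t(v) = (2*v)*4 = 8*v)
1/(√(72 + (t((o(0, -2) - 5)*W) - 812/(-231)))) = 1/(√(72 + (8*((0 - 5)*15) - 812/(-231)))) = 1/(√(72 + (8*(-5*15) - 812*(-1/231)))) = 1/(√(72 + (8*(-75) + 116/33))) = 1/(√(72 + (-600 + 116/33))) = 1/(√(72 - 19684/33)) = 1/(√(-17308/33)) = 1/(2*I*√142791/33) = -I*√142791/8654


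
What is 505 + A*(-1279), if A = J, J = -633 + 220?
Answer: 528732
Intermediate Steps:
J = -413
A = -413
505 + A*(-1279) = 505 - 413*(-1279) = 505 + 528227 = 528732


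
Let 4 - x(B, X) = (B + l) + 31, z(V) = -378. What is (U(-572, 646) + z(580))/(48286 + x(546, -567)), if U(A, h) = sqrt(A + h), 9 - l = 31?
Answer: -378/47735 + sqrt(74)/47735 ≈ -0.0077385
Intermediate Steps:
l = -22 (l = 9 - 1*31 = 9 - 31 = -22)
x(B, X) = -5 - B (x(B, X) = 4 - ((B - 22) + 31) = 4 - ((-22 + B) + 31) = 4 - (9 + B) = 4 + (-9 - B) = -5 - B)
(U(-572, 646) + z(580))/(48286 + x(546, -567)) = (sqrt(-572 + 646) - 378)/(48286 + (-5 - 1*546)) = (sqrt(74) - 378)/(48286 + (-5 - 546)) = (-378 + sqrt(74))/(48286 - 551) = (-378 + sqrt(74))/47735 = (-378 + sqrt(74))*(1/47735) = -378/47735 + sqrt(74)/47735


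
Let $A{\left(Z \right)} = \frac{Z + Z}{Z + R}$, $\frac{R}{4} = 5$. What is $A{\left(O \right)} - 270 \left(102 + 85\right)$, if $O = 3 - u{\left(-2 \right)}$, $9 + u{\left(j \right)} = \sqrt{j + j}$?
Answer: $- \frac{12975736}{257} - \frac{20 i}{257} \approx -50489.0 - 0.077821 i$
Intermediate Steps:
$u{\left(j \right)} = -9 + \sqrt{2} \sqrt{j}$ ($u{\left(j \right)} = -9 + \sqrt{j + j} = -9 + \sqrt{2 j} = -9 + \sqrt{2} \sqrt{j}$)
$R = 20$ ($R = 4 \cdot 5 = 20$)
$O = 12 - 2 i$ ($O = 3 - \left(-9 + \sqrt{2} \sqrt{-2}\right) = 3 - \left(-9 + \sqrt{2} i \sqrt{2}\right) = 3 - \left(-9 + 2 i\right) = 3 + \left(9 - 2 i\right) = 12 - 2 i \approx 12.0 - 2.0 i$)
$A{\left(Z \right)} = \frac{2 Z}{20 + Z}$ ($A{\left(Z \right)} = \frac{Z + Z}{Z + 20} = \frac{2 Z}{20 + Z}$)
$A{\left(O \right)} - 270 \left(102 + 85\right) = \frac{2 \left(12 - 2 i\right)}{20 + \left(12 - 2 i\right)} - 270 \left(102 + 85\right) = \frac{2 \left(12 - 2 i\right)}{32 - 2 i} - 50490 = 2 \left(12 - 2 i\right) \frac{32 + 2 i}{1028} - 50490 = \frac{\left(12 - 2 i\right) \left(32 + 2 i\right)}{514} - 50490 = -50490 + \frac{\left(12 - 2 i\right) \left(32 + 2 i\right)}{514}$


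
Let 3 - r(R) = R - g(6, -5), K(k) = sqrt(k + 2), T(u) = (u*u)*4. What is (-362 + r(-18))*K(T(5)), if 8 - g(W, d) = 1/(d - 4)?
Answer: -2996*sqrt(102)/9 ≈ -3362.0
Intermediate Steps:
T(u) = 4*u**2 (T(u) = u**2*4 = 4*u**2)
g(W, d) = 8 - 1/(-4 + d) (g(W, d) = 8 - 1/(d - 4) = 8 - 1/(-4 + d))
K(k) = sqrt(2 + k)
r(R) = 100/9 - R (r(R) = 3 - (R - (-33 + 8*(-5))/(-4 - 5)) = 3 - (R - (-33 - 40)/(-9)) = 3 - (R - (-1)*(-73)/9) = 3 - (R - 1*73/9) = 3 - (R - 73/9) = 3 - (-73/9 + R) = 3 + (73/9 - R) = 100/9 - R)
(-362 + r(-18))*K(T(5)) = (-362 + (100/9 - 1*(-18)))*sqrt(2 + 4*5**2) = (-362 + (100/9 + 18))*sqrt(2 + 4*25) = (-362 + 262/9)*sqrt(2 + 100) = -2996*sqrt(102)/9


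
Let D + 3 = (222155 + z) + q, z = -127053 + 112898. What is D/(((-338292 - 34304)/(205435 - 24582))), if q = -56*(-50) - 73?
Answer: -9527516893/93149 ≈ -1.0228e+5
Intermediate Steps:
q = 2727 (q = 2800 - 73 = 2727)
z = -14155
D = 210724 (D = -3 + ((222155 - 14155) + 2727) = -3 + (208000 + 2727) = -3 + 210727 = 210724)
D/(((-338292 - 34304)/(205435 - 24582))) = 210724/(((-338292 - 34304)/(205435 - 24582))) = 210724/((-372596/180853)) = 210724/((-372596*1/180853)) = 210724/(-372596/180853) = 210724*(-180853/372596) = -9527516893/93149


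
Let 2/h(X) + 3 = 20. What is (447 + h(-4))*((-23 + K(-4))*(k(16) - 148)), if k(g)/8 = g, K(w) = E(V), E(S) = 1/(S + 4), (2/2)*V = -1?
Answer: 608080/3 ≈ 2.0269e+5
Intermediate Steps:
V = -1
E(S) = 1/(4 + S)
h(X) = 2/17 (h(X) = 2/(-3 + 20) = 2/17)
K(w) = 1/3 (K(w) = 1/(4 - 1) = 1/3)
k(g) = 8*g
(447 + h(-4))*((-23 + K(-4))*(k(16) - 148)) = (447 + 2/17)*((-23 + 1/3)*(8*16 - 148)) = 7601*(-68*(128 - 148)/3)/17 = 7601*(-68/3*(-20))/17 = (7601/17)*(1360/3) = 608080/3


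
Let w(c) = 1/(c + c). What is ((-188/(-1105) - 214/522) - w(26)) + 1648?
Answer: 1900866907/1153620 ≈ 1647.7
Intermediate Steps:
w(c) = 1/(2*c)
((-188/(-1105) - 214/522) - w(26)) + 1648 = ((-188/(-1105) - 214/522) - 1/(2*26)) + 1648 = ((-188*(-1/1105) - 214*1/522) - 1/(2*26)) + 1648 = ((188/1105 - 107/261) - 1*1/52) + 1648 = (-69167/288405 - 1/52) + 1648 = -298853/1153620 + 1648 = 1900866907/1153620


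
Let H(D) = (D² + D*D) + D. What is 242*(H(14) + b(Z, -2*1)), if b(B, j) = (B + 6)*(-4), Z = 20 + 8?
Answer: 65340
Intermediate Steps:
Z = 28
H(D) = D + 2*D² (H(D) = (D² + D²) + D = 2*D² + D = D + 2*D²)
b(B, j) = -24 - 4*B (b(B, j) = (6 + B)*(-4) = -24 - 4*B)
242*(H(14) + b(Z, -2*1)) = 242*(14*(1 + 2*14) + (-24 - 4*28)) = 242*(14*(1 + 28) + (-24 - 112)) = 242*(14*29 - 136) = 242*(406 - 136) = 242*270 = 65340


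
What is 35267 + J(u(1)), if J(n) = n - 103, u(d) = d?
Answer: 35165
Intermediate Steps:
J(n) = -103 + n
35267 + J(u(1)) = 35267 + (-103 + 1) = 35267 - 102 = 35165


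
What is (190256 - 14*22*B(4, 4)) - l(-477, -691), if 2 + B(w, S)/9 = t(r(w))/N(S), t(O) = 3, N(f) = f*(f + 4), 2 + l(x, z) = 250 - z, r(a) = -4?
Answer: 1556809/8 ≈ 1.9460e+5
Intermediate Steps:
l(x, z) = 248 - z (l(x, z) = -2 + (250 - z) = 248 - z)
N(f) = f*(4 + f)
B(w, S) = -18 + 27/(S*(4 + S)) (B(w, S) = -18 + 9*(3/((S*(4 + S)))) = -18 + 9*(3*(1/(S*(4 + S)))) = -18 + 9*(3/(S*(4 + S))) = -18 + 27/(S*(4 + S)))
(190256 - 14*22*B(4, 4)) - l(-477, -691) = (190256 - 14*22*(-18 + 27/(4*(4 + 4)))) - (248 - 1*(-691)) = (190256 - 308*(-18 + 27*(¼)/8)) - (248 + 691) = (190256 - 308*(-18 + 27*(¼)*(⅛))) - 1*939 = (190256 - 308*(-18 + 27/32)) - 939 = (190256 - 308*(-549)/32) - 939 = (190256 - 1*(-42273/8)) - 939 = (190256 + 42273/8) - 939 = 1564321/8 - 939 = 1556809/8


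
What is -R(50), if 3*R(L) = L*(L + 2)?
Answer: -2600/3 ≈ -866.67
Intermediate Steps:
R(L) = L*(2 + L)/3 (R(L) = (L*(L + 2))/3 = (L*(2 + L))/3 = L*(2 + L)/3)
-R(50) = -50*(2 + 50)/3 = -50*52/3 = -1*2600/3 = -2600/3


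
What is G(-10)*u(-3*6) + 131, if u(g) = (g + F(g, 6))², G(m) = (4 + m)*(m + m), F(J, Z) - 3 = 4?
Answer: 14651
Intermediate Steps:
F(J, Z) = 7 (F(J, Z) = 3 + 4 = 7)
G(m) = 2*m*(4 + m) (G(m) = (4 + m)*(2*m) = 2*m*(4 + m))
u(g) = (7 + g)² (u(g) = (g + 7)² = (7 + g)²)
G(-10)*u(-3*6) + 131 = (2*(-10)*(4 - 10))*(7 - 3*6)² + 131 = (2*(-10)*(-6))*(7 - 18)² + 131 = 120*(-11)² + 131 = 120*121 + 131 = 14520 + 131 = 14651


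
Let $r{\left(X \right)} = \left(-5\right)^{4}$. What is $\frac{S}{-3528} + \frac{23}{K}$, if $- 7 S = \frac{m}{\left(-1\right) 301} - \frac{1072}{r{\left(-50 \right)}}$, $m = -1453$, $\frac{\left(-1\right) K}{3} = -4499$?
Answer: $\frac{4250309783}{2322451285000} \approx 0.0018301$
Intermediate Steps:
$K = 13497$ ($K = \left(-3\right) \left(-4499\right) = 13497$)
$r{\left(X \right)} = 625$
$S = - \frac{585453}{1316875}$ ($S = - \frac{- \frac{1453}{\left(-1\right) 301} - \frac{1072}{625}}{7} = - \frac{- \frac{1453}{-301} - \frac{1072}{625}}{7} = - \frac{\left(-1453\right) \left(- \frac{1}{301}\right) - \frac{1072}{625}}{7} = - \frac{\frac{1453}{301} - \frac{1072}{625}}{7} = \left(- \frac{1}{7}\right) \frac{585453}{188125} = - \frac{585453}{1316875} \approx -0.44458$)
$\frac{S}{-3528} + \frac{23}{K} = - \frac{585453}{1316875 \left(-3528\right)} + \frac{23}{13497} = \left(- \frac{585453}{1316875}\right) \left(- \frac{1}{3528}\right) + 23 \cdot \frac{1}{13497} = \frac{195151}{1548645000} + \frac{23}{13497} = \frac{4250309783}{2322451285000}$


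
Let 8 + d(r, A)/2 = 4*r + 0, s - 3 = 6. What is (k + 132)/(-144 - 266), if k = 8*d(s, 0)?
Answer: -58/41 ≈ -1.4146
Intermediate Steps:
s = 9 (s = 3 + 6 = 9)
d(r, A) = -16 + 8*r (d(r, A) = -16 + 2*(4*r + 0) = -16 + 2*(4*r) = -16 + 8*r)
k = 448 (k = 8*(-16 + 8*9) = 8*(-16 + 72) = 8*56 = 448)
(k + 132)/(-144 - 266) = (448 + 132)/(-144 - 266) = 580/(-410) = 580*(-1/410) = -58/41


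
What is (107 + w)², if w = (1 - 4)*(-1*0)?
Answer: 11449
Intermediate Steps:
w = 0 (w = -3*0 = 0)
(107 + w)² = (107 + 0)² = 107² = 11449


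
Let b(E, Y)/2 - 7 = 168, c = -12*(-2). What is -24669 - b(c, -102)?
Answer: -25019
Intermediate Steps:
c = 24
b(E, Y) = 350 (b(E, Y) = 14 + 2*168 = 14 + 336 = 350)
-24669 - b(c, -102) = -24669 - 1*350 = -24669 - 350 = -25019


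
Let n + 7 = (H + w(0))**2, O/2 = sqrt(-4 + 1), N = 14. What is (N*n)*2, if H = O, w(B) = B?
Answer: -532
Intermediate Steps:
O = 2*I*sqrt(3) (O = 2*sqrt(-4 + 1) = 2*sqrt(-3) = 2*(I*sqrt(3)) = 2*I*sqrt(3) ≈ 3.4641*I)
H = 2*I*sqrt(3) ≈ 3.4641*I
n = -19 (n = -7 + (2*I*sqrt(3) + 0)**2 = -7 + (2*I*sqrt(3))**2 = -7 - 12 = -19)
(N*n)*2 = (14*(-19))*2 = -266*2 = -532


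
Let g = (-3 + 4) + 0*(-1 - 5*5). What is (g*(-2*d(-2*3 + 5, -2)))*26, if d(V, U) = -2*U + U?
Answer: -104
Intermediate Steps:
d(V, U) = -U
g = 1 (g = 1 + 0*(-1 - 25) = 1 + 0*(-26) = 1 + 0 = 1)
(g*(-2*d(-2*3 + 5, -2)))*26 = (1*(-(-2)*(-2)))*26 = (1*(-2*2))*26 = (1*(-4))*26 = -4*26 = -104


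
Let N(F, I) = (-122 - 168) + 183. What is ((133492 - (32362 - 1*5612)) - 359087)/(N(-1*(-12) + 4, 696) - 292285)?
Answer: 84115/97464 ≈ 0.86304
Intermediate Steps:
N(F, I) = -107 (N(F, I) = -290 + 183 = -107)
((133492 - (32362 - 1*5612)) - 359087)/(N(-1*(-12) + 4, 696) - 292285) = ((133492 - (32362 - 1*5612)) - 359087)/(-107 - 292285) = ((133492 - (32362 - 5612)) - 359087)/(-292392) = ((133492 - 1*26750) - 359087)*(-1/292392) = ((133492 - 26750) - 359087)*(-1/292392) = (106742 - 359087)*(-1/292392) = -252345*(-1/292392) = 84115/97464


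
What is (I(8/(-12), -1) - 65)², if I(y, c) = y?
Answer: 38809/9 ≈ 4312.1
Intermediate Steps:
(I(8/(-12), -1) - 65)² = (8/(-12) - 65)² = (8*(-1/12) - 65)² = (-⅔ - 65)² = (-197/3)² = 38809/9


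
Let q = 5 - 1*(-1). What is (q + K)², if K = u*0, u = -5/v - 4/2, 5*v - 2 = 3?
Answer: 36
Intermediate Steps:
v = 1 (v = ⅖ + (⅕)*3 = ⅖ + ⅗ = 1)
u = -7 (u = -5/1 - 4/2 = -5*1 - 4*½ = -5 - 2 = -7)
q = 6 (q = 5 + 1 = 6)
K = 0 (K = -7*0 = 0)
(q + K)² = (6 + 0)² = 6² = 36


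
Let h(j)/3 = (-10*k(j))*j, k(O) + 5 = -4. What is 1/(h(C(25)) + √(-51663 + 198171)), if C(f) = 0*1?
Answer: √36627/73254 ≈ 0.0026126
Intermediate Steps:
k(O) = -9 (k(O) = -5 - 4 = -9)
C(f) = 0
h(j) = 270*j (h(j) = 3*((-10*(-9))*j) = 3*(90*j) = 270*j)
1/(h(C(25)) + √(-51663 + 198171)) = 1/(270*0 + √(-51663 + 198171)) = 1/(0 + √146508) = 1/(0 + 2*√36627) = 1/(2*√36627) = √36627/73254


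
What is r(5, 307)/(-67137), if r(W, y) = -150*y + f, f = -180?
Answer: 670/973 ≈ 0.68859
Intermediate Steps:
r(W, y) = -180 - 150*y (r(W, y) = -150*y - 180 = -180 - 150*y)
r(5, 307)/(-67137) = (-180 - 150*307)/(-67137) = (-180 - 46050)*(-1/67137) = -46230*(-1/67137) = 670/973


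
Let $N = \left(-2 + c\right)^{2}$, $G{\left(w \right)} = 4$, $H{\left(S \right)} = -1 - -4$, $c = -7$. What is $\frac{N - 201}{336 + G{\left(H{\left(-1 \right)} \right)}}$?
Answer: $- \frac{6}{17} \approx -0.35294$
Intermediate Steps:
$H{\left(S \right)} = 3$ ($H{\left(S \right)} = -1 + 4 = 3$)
$N = 81$ ($N = \left(-2 - 7\right)^{2} = \left(-9\right)^{2} = 81$)
$\frac{N - 201}{336 + G{\left(H{\left(-1 \right)} \right)}} = \frac{81 - 201}{336 + 4} = - \frac{120}{340} = \left(-120\right) \frac{1}{340} = - \frac{6}{17}$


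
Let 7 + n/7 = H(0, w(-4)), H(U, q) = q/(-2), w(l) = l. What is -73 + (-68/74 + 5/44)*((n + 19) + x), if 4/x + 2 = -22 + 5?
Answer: -2218/37 ≈ -59.946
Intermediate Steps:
x = -4/19 (x = 4/(-2 + (-22 + 5)) = 4/(-2 - 17) = 4/(-19) = 4*(-1/19) = -4/19 ≈ -0.21053)
H(U, q) = -q/2 (H(U, q) = q*(-½) = -q/2)
n = -35 (n = -49 + 7*(-½*(-4)) = -49 + 7*2 = -49 + 14 = -35)
-73 + (-68/74 + 5/44)*((n + 19) + x) = -73 + (-68/74 + 5/44)*((-35 + 19) - 4/19) = -73 + (-68*1/74 + 5*(1/44))*(-16 - 4/19) = -73 + (-34/37 + 5/44)*(-308/19) = -73 - 1311/1628*(-308/19) = -73 + 483/37 = -2218/37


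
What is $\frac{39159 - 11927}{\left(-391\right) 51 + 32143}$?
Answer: $\frac{13616}{6101} \approx 2.2318$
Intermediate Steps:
$\frac{39159 - 11927}{\left(-391\right) 51 + 32143} = \frac{39159 - 11927}{-19941 + 32143} = \frac{39159 - 11927}{12202} = 27232 \cdot \frac{1}{12202} = \frac{13616}{6101}$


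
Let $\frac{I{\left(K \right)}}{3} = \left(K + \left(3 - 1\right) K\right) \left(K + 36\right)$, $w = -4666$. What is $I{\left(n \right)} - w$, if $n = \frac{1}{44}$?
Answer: $\frac{9047641}{1936} \approx 4673.4$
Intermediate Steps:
$n = \frac{1}{44} \approx 0.022727$
$I{\left(K \right)} = 9 K \left(36 + K\right)$ ($I{\left(K \right)} = 3 \left(K + \left(3 - 1\right) K\right) \left(K + 36\right) = 3 \left(K + 2 K\right) \left(36 + K\right) = 3 \cdot 3 K \left(36 + K\right) = 9 K \left(36 + K\right)$)
$I{\left(n \right)} - w = 9 \cdot \frac{1}{44} \left(36 + \frac{1}{44}\right) - -4666 = 9 \cdot \frac{1}{44} \cdot \frac{1585}{44} + 4666 = \frac{14265}{1936} + 4666 = \frac{9047641}{1936}$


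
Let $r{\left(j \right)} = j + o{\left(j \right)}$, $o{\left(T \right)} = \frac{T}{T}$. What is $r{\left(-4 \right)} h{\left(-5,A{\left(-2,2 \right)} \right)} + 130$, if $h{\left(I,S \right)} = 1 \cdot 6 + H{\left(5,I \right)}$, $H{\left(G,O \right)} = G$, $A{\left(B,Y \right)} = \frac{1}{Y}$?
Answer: $97$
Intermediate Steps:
$o{\left(T \right)} = 1$
$r{\left(j \right)} = 1 + j$ ($r{\left(j \right)} = j + 1 = 1 + j$)
$h{\left(I,S \right)} = 11$ ($h{\left(I,S \right)} = 1 \cdot 6 + 5 = 6 + 5 = 11$)
$r{\left(-4 \right)} h{\left(-5,A{\left(-2,2 \right)} \right)} + 130 = \left(1 - 4\right) 11 + 130 = \left(-3\right) 11 + 130 = -33 + 130 = 97$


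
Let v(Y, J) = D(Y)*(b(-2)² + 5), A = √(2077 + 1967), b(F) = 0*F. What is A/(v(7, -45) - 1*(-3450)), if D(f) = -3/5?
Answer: 2*√1011/3447 ≈ 0.018449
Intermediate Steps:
b(F) = 0
A = 2*√1011 (A = √4044 = 2*√1011 ≈ 63.592)
D(f) = -⅗ (D(f) = -3*⅕ = -⅗)
v(Y, J) = -3 (v(Y, J) = -3*(0² + 5)/5 = -3*(0 + 5)/5 = -⅗*5 = -3)
A/(v(7, -45) - 1*(-3450)) = (2*√1011)/(-3 - 1*(-3450)) = (2*√1011)/(-3 + 3450) = (2*√1011)/3447 = (2*√1011)*(1/3447) = 2*√1011/3447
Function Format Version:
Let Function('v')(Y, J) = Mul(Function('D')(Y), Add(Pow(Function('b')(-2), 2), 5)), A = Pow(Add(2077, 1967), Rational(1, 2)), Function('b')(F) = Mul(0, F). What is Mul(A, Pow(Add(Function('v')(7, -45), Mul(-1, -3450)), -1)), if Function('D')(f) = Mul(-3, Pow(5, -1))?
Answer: Mul(Rational(2, 3447), Pow(1011, Rational(1, 2))) ≈ 0.018449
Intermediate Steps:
Function('b')(F) = 0
A = Mul(2, Pow(1011, Rational(1, 2))) (A = Pow(4044, Rational(1, 2)) = Mul(2, Pow(1011, Rational(1, 2))) ≈ 63.592)
Function('D')(f) = Rational(-3, 5) (Function('D')(f) = Mul(-3, Rational(1, 5)) = Rational(-3, 5))
Function('v')(Y, J) = -3 (Function('v')(Y, J) = Mul(Rational(-3, 5), Add(Pow(0, 2), 5)) = Mul(Rational(-3, 5), Add(0, 5)) = Mul(Rational(-3, 5), 5) = -3)
Mul(A, Pow(Add(Function('v')(7, -45), Mul(-1, -3450)), -1)) = Mul(Mul(2, Pow(1011, Rational(1, 2))), Pow(Add(-3, Mul(-1, -3450)), -1)) = Mul(Mul(2, Pow(1011, Rational(1, 2))), Pow(Add(-3, 3450), -1)) = Mul(Mul(2, Pow(1011, Rational(1, 2))), Pow(3447, -1)) = Mul(Mul(2, Pow(1011, Rational(1, 2))), Rational(1, 3447)) = Mul(Rational(2, 3447), Pow(1011, Rational(1, 2)))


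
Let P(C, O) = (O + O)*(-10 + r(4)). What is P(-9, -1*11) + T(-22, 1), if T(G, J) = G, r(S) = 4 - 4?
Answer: 198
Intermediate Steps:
r(S) = 0
P(C, O) = -20*O (P(C, O) = (O + O)*(-10 + 0) = (2*O)*(-10) = -20*O)
P(-9, -1*11) + T(-22, 1) = -(-20)*11 - 22 = -20*(-11) - 22 = 220 - 22 = 198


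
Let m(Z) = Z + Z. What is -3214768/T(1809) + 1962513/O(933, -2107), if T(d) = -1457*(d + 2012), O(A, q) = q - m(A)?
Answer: -10912924212797/22118473681 ≈ -493.39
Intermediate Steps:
m(Z) = 2*Z
O(A, q) = q - 2*A
T(d) = -2931484 - 1457*d (T(d) = -1457*(2012 + d) = -2931484 - 1457*d)
-3214768/T(1809) + 1962513/O(933, -2107) = -3214768/(-2931484 - 1457*1809) + 1962513/(-2107 - 2*933) = -3214768/(-2931484 - 2635713) + 1962513/(-2107 - 1866) = -3214768/(-5567197) + 1962513/(-3973) = -3214768*(-1/5567197) + 1962513*(-1/3973) = 3214768/5567197 - 1962513/3973 = -10912924212797/22118473681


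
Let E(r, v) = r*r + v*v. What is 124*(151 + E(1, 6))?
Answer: 23312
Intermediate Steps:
E(r, v) = r² + v²
124*(151 + E(1, 6)) = 124*(151 + (1² + 6²)) = 124*(151 + (1 + 36)) = 124*(151 + 37) = 124*188 = 23312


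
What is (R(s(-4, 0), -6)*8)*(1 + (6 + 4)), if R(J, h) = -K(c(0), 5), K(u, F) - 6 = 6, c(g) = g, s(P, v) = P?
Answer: -1056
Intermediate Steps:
K(u, F) = 12 (K(u, F) = 6 + 6 = 12)
R(J, h) = -12 (R(J, h) = -1*12 = -12)
(R(s(-4, 0), -6)*8)*(1 + (6 + 4)) = (-12*8)*(1 + (6 + 4)) = -96*(1 + 10) = -96*11 = -1056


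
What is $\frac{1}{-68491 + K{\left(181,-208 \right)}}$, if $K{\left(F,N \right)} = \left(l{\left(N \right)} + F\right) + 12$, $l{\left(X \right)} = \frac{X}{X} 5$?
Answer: $- \frac{1}{68293} \approx -1.4643 \cdot 10^{-5}$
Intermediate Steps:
$l{\left(X \right)} = 5$ ($l{\left(X \right)} = 1 \cdot 5 = 5$)
$K{\left(F,N \right)} = 17 + F$ ($K{\left(F,N \right)} = \left(5 + F\right) + 12 = 17 + F$)
$\frac{1}{-68491 + K{\left(181,-208 \right)}} = \frac{1}{-68491 + \left(17 + 181\right)} = \frac{1}{-68491 + 198} = \frac{1}{-68293} = - \frac{1}{68293}$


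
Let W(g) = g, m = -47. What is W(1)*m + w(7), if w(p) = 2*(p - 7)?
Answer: -47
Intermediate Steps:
w(p) = -14 + 2*p (w(p) = 2*(-7 + p) = -14 + 2*p)
W(1)*m + w(7) = 1*(-47) + (-14 + 2*7) = -47 + (-14 + 14) = -47 + 0 = -47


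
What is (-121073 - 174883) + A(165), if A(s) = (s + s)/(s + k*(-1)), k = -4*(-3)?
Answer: -15093646/51 ≈ -2.9595e+5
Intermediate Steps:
k = 12
A(s) = 2*s/(-12 + s) (A(s) = (s + s)/(s + 12*(-1)) = (2*s)/(s - 12) = (2*s)/(-12 + s) = 2*s/(-12 + s))
(-121073 - 174883) + A(165) = (-121073 - 174883) + 2*165/(-12 + 165) = -295956 + 2*165/153 = -295956 + 2*165*(1/153) = -295956 + 110/51 = -15093646/51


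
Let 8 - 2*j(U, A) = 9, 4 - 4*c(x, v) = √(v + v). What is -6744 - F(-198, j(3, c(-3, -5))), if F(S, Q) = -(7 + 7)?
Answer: -6730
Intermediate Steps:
c(x, v) = 1 - √2*√v/4 (c(x, v) = 1 - √(v + v)/4 = 1 - √2*√v/4)
j(U, A) = -½ (j(U, A) = 4 - ½*9 = 4 - 9/2 = -½)
F(S, Q) = -14 (F(S, Q) = -1*14 = -14)
-6744 - F(-198, j(3, c(-3, -5))) = -6744 - 1*(-14) = -6744 + 14 = -6730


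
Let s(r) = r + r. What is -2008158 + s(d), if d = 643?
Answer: -2006872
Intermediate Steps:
s(r) = 2*r
-2008158 + s(d) = -2008158 + 2*643 = -2008158 + 1286 = -2006872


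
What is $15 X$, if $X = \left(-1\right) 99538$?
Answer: $-1493070$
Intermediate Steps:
$X = -99538$
$15 X = 15 \left(-99538\right) = -1493070$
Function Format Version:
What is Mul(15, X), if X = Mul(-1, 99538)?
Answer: -1493070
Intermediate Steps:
X = -99538
Mul(15, X) = Mul(15, -99538) = -1493070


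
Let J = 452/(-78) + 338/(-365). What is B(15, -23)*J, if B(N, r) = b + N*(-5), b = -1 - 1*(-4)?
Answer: 2296128/4745 ≈ 483.90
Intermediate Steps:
b = 3 (b = -1 + 4 = 3)
B(N, r) = 3 - 5*N (B(N, r) = 3 + N*(-5) = 3 - 5*N)
J = -95672/14235 (J = 452*(-1/78) + 338*(-1/365) = -226/39 - 338/365 = -95672/14235 ≈ -6.7209)
B(15, -23)*J = (3 - 5*15)*(-95672/14235) = (3 - 75)*(-95672/14235) = -72*(-95672/14235) = 2296128/4745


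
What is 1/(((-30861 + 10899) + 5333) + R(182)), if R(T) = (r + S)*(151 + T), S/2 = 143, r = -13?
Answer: 1/76280 ≈ 1.3110e-5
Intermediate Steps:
S = 286 (S = 2*143 = 286)
R(T) = 41223 + 273*T (R(T) = (-13 + 286)*(151 + T) = 273*(151 + T) = 41223 + 273*T)
1/(((-30861 + 10899) + 5333) + R(182)) = 1/(((-30861 + 10899) + 5333) + (41223 + 273*182)) = 1/((-19962 + 5333) + (41223 + 49686)) = 1/(-14629 + 90909) = 1/76280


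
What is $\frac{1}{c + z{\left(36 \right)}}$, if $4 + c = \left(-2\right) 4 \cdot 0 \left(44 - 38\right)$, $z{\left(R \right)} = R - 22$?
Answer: $\frac{1}{10} \approx 0.1$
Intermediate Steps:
$z{\left(R \right)} = -22 + R$
$c = -4$ ($c = -4 + \left(-2\right) 4 \cdot 0 \left(44 - 38\right) = -4 + \left(-8\right) 0 \cdot 6 = -4 + 0 \cdot 6 = -4 + 0 = -4$)
$\frac{1}{c + z{\left(36 \right)}} = \frac{1}{-4 + \left(-22 + 36\right)} = \frac{1}{-4 + 14} = \frac{1}{10}$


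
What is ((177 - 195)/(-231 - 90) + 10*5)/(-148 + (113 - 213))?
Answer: -1339/6634 ≈ -0.20184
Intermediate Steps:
((177 - 195)/(-231 - 90) + 10*5)/(-148 + (113 - 213)) = (-18/(-321) + 50)/(-148 - 100) = (-18*(-1/321) + 50)/(-248) = (6/107 + 50)*(-1/248) = (5356/107)*(-1/248) = -1339/6634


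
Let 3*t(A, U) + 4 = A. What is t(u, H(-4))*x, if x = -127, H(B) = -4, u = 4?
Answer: 0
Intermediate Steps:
t(A, U) = -4/3 + A/3
t(u, H(-4))*x = (-4/3 + (⅓)*4)*(-127) = (-4/3 + 4/3)*(-127) = 0*(-127) = 0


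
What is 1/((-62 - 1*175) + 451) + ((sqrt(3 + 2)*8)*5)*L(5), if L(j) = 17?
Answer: 1/214 + 680*sqrt(5) ≈ 1520.5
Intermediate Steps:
1/((-62 - 1*175) + 451) + ((sqrt(3 + 2)*8)*5)*L(5) = 1/((-62 - 1*175) + 451) + ((sqrt(3 + 2)*8)*5)*17 = 1/((-62 - 175) + 451) + ((sqrt(5)*8)*5)*17 = 1/(-237 + 451) + ((8*sqrt(5))*5)*17 = 1/214 + (40*sqrt(5))*17 = 1/214 + 680*sqrt(5)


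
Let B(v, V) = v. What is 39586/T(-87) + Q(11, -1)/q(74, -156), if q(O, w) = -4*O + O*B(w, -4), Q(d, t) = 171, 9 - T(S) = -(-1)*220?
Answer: -468734321/2498240 ≈ -187.63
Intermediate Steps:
T(S) = -211 (T(S) = 9 - (-1)*(-1*220) = 9 - (-1)*(-220) = 9 - 1*220 = 9 - 220 = -211)
q(O, w) = -4*O + O*w
39586/T(-87) + Q(11, -1)/q(74, -156) = 39586/(-211) + 171/((74*(-4 - 156))) = 39586*(-1/211) + 171/((74*(-160))) = -39586/211 + 171/(-11840) = -39586/211 + 171*(-1/11840) = -39586/211 - 171/11840 = -468734321/2498240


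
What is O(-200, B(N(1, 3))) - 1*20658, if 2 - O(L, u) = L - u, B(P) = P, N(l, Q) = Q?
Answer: -20453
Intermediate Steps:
O(L, u) = 2 + u - L (O(L, u) = 2 - (L - u) = 2 + (u - L) = 2 + u - L)
O(-200, B(N(1, 3))) - 1*20658 = (2 + 3 - 1*(-200)) - 1*20658 = (2 + 3 + 200) - 20658 = 205 - 20658 = -20453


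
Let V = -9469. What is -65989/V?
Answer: 65989/9469 ≈ 6.9689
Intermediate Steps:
-65989/V = -65989/(-9469) = -65989*(-1/9469) = 65989/9469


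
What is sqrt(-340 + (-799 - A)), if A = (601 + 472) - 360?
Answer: 2*I*sqrt(463) ≈ 43.035*I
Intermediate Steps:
A = 713 (A = 1073 - 360 = 713)
sqrt(-340 + (-799 - A)) = sqrt(-340 + (-799 - 1*713)) = sqrt(-340 + (-799 - 713)) = sqrt(-340 - 1512) = sqrt(-1852) = 2*I*sqrt(463)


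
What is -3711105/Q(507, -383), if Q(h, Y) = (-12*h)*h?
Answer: 412345/342732 ≈ 1.2031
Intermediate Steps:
Q(h, Y) = -12*h**2
-3711105/Q(507, -383) = -3711105/((-12*507**2)) = -3711105/((-12*257049)) = -3711105/(-3084588) = -3711105*(-1/3084588) = 412345/342732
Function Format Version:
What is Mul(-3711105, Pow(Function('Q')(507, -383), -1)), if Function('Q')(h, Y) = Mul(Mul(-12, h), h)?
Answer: Rational(412345, 342732) ≈ 1.2031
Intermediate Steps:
Function('Q')(h, Y) = Mul(-12, Pow(h, 2))
Mul(-3711105, Pow(Function('Q')(507, -383), -1)) = Mul(-3711105, Pow(Mul(-12, Pow(507, 2)), -1)) = Mul(-3711105, Pow(Mul(-12, 257049), -1)) = Mul(-3711105, Pow(-3084588, -1)) = Mul(-3711105, Rational(-1, 3084588)) = Rational(412345, 342732)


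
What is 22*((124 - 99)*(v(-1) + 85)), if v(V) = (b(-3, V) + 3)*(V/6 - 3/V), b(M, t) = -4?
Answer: 135575/3 ≈ 45192.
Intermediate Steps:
v(V) = 3/V - V/6 (v(V) = (-4 + 3)*(V/6 - 3/V) = -(V*(1/6) - 3/V) = -(V/6 - 3/V) = -(-3/V + V/6) = 3/V - V/6)
22*((124 - 99)*(v(-1) + 85)) = 22*((124 - 99)*((3/(-1) - 1/6*(-1)) + 85)) = 22*(25*((3*(-1) + 1/6) + 85)) = 22*(25*((-3 + 1/6) + 85)) = 22*(25*(-17/6 + 85)) = 22*(25*(493/6)) = 22*(12325/6) = 135575/3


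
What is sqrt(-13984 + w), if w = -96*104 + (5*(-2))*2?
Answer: 2*I*sqrt(5997) ≈ 154.88*I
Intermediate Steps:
w = -10004 (w = -9984 - 10*2 = -9984 - 20 = -10004)
sqrt(-13984 + w) = sqrt(-13984 - 10004) = sqrt(-23988) = 2*I*sqrt(5997)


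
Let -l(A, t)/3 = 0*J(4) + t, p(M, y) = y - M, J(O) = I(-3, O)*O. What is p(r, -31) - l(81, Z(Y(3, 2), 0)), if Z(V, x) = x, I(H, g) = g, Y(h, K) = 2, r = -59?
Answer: 28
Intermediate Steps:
J(O) = O² (J(O) = O*O = O²)
l(A, t) = -3*t (l(A, t) = -3*(0*4² + t) = -3*(0*16 + t) = -3*(0 + t) = -3*t)
p(r, -31) - l(81, Z(Y(3, 2), 0)) = (-31 - 1*(-59)) - (-3)*0 = (-31 + 59) - 1*0 = 28 + 0 = 28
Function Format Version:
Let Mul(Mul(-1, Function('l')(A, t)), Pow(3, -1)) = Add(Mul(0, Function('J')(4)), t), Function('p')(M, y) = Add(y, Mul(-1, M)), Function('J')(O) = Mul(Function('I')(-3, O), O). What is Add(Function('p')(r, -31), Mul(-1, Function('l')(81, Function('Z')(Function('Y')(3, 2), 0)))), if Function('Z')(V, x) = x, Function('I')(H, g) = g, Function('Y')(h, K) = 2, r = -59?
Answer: 28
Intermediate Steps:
Function('J')(O) = Pow(O, 2) (Function('J')(O) = Mul(O, O) = Pow(O, 2))
Function('l')(A, t) = Mul(-3, t) (Function('l')(A, t) = Mul(-3, Add(Mul(0, Pow(4, 2)), t)) = Mul(-3, Add(Mul(0, 16), t)) = Mul(-3, Add(0, t)) = Mul(-3, t))
Add(Function('p')(r, -31), Mul(-1, Function('l')(81, Function('Z')(Function('Y')(3, 2), 0)))) = Add(Add(-31, Mul(-1, -59)), Mul(-1, Mul(-3, 0))) = Add(Add(-31, 59), Mul(-1, 0)) = Add(28, 0) = 28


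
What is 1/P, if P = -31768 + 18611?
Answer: -1/13157 ≈ -7.6005e-5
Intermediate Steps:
P = -13157
1/P = 1/(-13157) = -1/13157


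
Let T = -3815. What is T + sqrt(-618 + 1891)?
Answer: -3815 + sqrt(1273) ≈ -3779.3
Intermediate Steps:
T + sqrt(-618 + 1891) = -3815 + sqrt(-618 + 1891) = -3815 + sqrt(1273)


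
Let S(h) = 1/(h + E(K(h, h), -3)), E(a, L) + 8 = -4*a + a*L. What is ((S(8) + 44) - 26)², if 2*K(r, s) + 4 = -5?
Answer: 1290496/3969 ≈ 325.14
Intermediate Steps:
K(r, s) = -9/2 (K(r, s) = -2 + (½)*(-5) = -2 - 5/2 = -9/2)
E(a, L) = -8 - 4*a + L*a (E(a, L) = -8 + (-4*a + a*L) = -8 + (-4*a + L*a) = -8 - 4*a + L*a)
S(h) = 1/(47/2 + h) (S(h) = 1/(h + (-8 - 4*(-9/2) - 3*(-9/2))) = 1/(h + (-8 + 18 + 27/2)) = 1/(h + 47/2) = 1/(47/2 + h))
((S(8) + 44) - 26)² = ((2/(47 + 2*8) + 44) - 26)² = ((2/(47 + 16) + 44) - 26)² = ((2/63 + 44) - 26)² = (2774/63 - 26)² = (1136/63)² = 1290496/3969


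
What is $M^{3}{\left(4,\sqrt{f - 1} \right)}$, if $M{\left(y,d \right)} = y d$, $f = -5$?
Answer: $- 384 i \sqrt{6} \approx - 940.6 i$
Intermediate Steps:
$M{\left(y,d \right)} = d y$
$M^{3}{\left(4,\sqrt{f - 1} \right)} = \left(\sqrt{-5 - 1} \cdot 4\right)^{3} = \left(\sqrt{-6} \cdot 4\right)^{3} = \left(i \sqrt{6} \cdot 4\right)^{3} = \left(4 i \sqrt{6}\right)^{3} = - 384 i \sqrt{6}$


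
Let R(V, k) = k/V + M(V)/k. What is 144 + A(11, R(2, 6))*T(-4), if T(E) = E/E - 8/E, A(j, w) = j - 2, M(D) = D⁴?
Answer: 171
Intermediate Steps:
R(V, k) = k/V + V⁴/k
A(j, w) = -2 + j
T(E) = 1 - 8/E
144 + A(11, R(2, 6))*T(-4) = 144 + (-2 + 11)*((-8 - 4)/(-4)) = 144 + 9*(-¼*(-12)) = 144 + 9*3 = 144 + 27 = 171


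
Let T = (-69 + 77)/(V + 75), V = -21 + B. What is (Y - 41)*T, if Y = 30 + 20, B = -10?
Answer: 18/11 ≈ 1.6364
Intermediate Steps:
V = -31 (V = -21 - 10 = -31)
Y = 50
T = 2/11 (T = (-69 + 77)/(-31 + 75) = 8/44 = 8*(1/44) = 2/11 ≈ 0.18182)
(Y - 41)*T = (50 - 41)*(2/11) = 9*(2/11) = 18/11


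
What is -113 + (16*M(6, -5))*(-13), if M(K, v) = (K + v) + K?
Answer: -1569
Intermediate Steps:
M(K, v) = v + 2*K
-113 + (16*M(6, -5))*(-13) = -113 + (16*(-5 + 2*6))*(-13) = -113 + (16*(-5 + 12))*(-13) = -113 + (16*7)*(-13) = -113 + 112*(-13) = -113 - 1456 = -1569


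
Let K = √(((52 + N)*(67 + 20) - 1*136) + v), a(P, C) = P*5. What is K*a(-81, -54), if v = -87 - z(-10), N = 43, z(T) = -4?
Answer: -1215*√894 ≈ -36328.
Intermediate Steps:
v = -83 (v = -87 - 1*(-4) = -87 + 4 = -83)
a(P, C) = 5*P
K = 3*√894 (K = √(((52 + 43)*(67 + 20) - 1*136) - 83) = √((95*87 - 136) - 83) = √((8265 - 136) - 83) = √(8129 - 83) = √8046 = 3*√894 ≈ 89.699)
K*a(-81, -54) = (3*√894)*(5*(-81)) = (3*√894)*(-405) = -1215*√894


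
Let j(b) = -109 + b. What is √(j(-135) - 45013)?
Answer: I*√45257 ≈ 212.74*I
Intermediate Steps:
√(j(-135) - 45013) = √((-109 - 135) - 45013) = √(-244 - 45013) = √(-45257) = I*√45257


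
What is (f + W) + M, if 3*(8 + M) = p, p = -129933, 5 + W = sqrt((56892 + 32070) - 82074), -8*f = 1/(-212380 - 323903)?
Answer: -185871397535/4290264 + 2*sqrt(1722) ≈ -43241.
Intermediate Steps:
f = 1/4290264 (f = -1/(8*(-212380 - 323903)) = -1/8/(-536283) = -1/8*(-1/536283) = 1/4290264 ≈ 2.3309e-7)
W = -5 + 2*sqrt(1722) (W = -5 + sqrt((56892 + 32070) - 82074) = -5 + sqrt(88962 - 82074) = -5 + sqrt(6888) = -5 + 2*sqrt(1722) ≈ 77.994)
M = -43319 (M = -8 + (1/3)*(-129933) = -8 - 43311 = -43319)
(f + W) + M = (1/4290264 + (-5 + 2*sqrt(1722))) - 43319 = (-21451319/4290264 + 2*sqrt(1722)) - 43319 = -185871397535/4290264 + 2*sqrt(1722)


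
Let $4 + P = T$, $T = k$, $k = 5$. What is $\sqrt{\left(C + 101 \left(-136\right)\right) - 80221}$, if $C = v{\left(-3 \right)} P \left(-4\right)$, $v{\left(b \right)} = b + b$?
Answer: $21 i \sqrt{213} \approx 306.48 i$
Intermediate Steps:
$v{\left(b \right)} = 2 b$
$T = 5$
$P = 1$ ($P = -4 + 5 = 1$)
$C = 24$ ($C = 2 \left(-3\right) 1 \left(-4\right) = \left(-6\right) 1 \left(-4\right) = \left(-6\right) \left(-4\right) = 24$)
$\sqrt{\left(C + 101 \left(-136\right)\right) - 80221} = \sqrt{\left(24 + 101 \left(-136\right)\right) - 80221} = \sqrt{\left(24 - 13736\right) - 80221} = \sqrt{-13712 - 80221} = \sqrt{-93933} = 21 i \sqrt{213}$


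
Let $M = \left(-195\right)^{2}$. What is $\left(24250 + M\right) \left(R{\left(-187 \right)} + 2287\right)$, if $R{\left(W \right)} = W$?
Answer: $130777500$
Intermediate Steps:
$M = 38025$
$\left(24250 + M\right) \left(R{\left(-187 \right)} + 2287\right) = \left(24250 + 38025\right) \left(-187 + 2287\right) = 62275 \cdot 2100 = 130777500$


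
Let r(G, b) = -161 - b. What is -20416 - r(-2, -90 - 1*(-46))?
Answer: -20299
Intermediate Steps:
-20416 - r(-2, -90 - 1*(-46)) = -20416 - (-161 - (-90 - 1*(-46))) = -20416 - (-161 - (-90 + 46)) = -20416 - (-161 - 1*(-44)) = -20416 - (-161 + 44) = -20416 - 1*(-117) = -20416 + 117 = -20299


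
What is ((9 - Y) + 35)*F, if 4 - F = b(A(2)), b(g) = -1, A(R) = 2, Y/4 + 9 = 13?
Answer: 140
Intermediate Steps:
Y = 16 (Y = -36 + 4*13 = -36 + 52 = 16)
F = 5 (F = 4 - 1*(-1) = 4 + 1 = 5)
((9 - Y) + 35)*F = ((9 - 1*16) + 35)*5 = ((9 - 16) + 35)*5 = (-7 + 35)*5 = 28*5 = 140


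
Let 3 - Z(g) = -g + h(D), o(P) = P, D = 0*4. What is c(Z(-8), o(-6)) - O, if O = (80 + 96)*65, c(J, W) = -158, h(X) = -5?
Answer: -11598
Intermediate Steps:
D = 0
Z(g) = 8 + g (Z(g) = 3 - (-g - 5) = 3 - (-5 - g) = 3 + (5 + g) = 8 + g)
O = 11440 (O = 176*65 = 11440)
c(Z(-8), o(-6)) - O = -158 - 1*11440 = -158 - 11440 = -11598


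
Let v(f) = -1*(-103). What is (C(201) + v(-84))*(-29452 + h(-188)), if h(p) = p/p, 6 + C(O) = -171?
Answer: 2179374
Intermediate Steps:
v(f) = 103
C(O) = -177 (C(O) = -6 - 171 = -177)
h(p) = 1
(C(201) + v(-84))*(-29452 + h(-188)) = (-177 + 103)*(-29452 + 1) = -74*(-29451) = 2179374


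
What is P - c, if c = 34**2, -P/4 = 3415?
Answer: -14816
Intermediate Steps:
P = -13660 (P = -4*3415 = -13660)
c = 1156
P - c = -13660 - 1*1156 = -13660 - 1156 = -14816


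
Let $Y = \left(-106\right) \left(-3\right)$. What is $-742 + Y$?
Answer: $-424$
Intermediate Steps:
$Y = 318$
$-742 + Y = -742 + 318 = -424$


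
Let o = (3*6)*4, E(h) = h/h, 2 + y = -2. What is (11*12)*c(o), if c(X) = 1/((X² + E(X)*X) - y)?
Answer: 33/1315 ≈ 0.025095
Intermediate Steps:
y = -4 (y = -2 - 2 = -4)
E(h) = 1
o = 72 (o = 18*4 = 72)
c(X) = 1/(4 + X + X²) (c(X) = 1/((X² + 1*X) - 1*(-4)) = 1/((X² + X) + 4) = 1/((X + X²) + 4) = 1/(4 + X + X²))
(11*12)*c(o) = (11*12)/(4 + 72 + 72²) = 132/(4 + 72 + 5184) = 132/5260 = 132*(1/5260) = 33/1315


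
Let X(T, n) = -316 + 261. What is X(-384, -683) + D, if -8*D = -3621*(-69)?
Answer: -250289/8 ≈ -31286.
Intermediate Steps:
X(T, n) = -55
D = -249849/8 (D = -(-3621)*(-69)/8 = -1/8*249849 = -249849/8 ≈ -31231.)
X(-384, -683) + D = -55 - 249849/8 = -250289/8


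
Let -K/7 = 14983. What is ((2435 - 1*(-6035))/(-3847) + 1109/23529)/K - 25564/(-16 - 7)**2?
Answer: -10551720134543143/218348549680569 ≈ -48.325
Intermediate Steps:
K = -104881 (K = -7*14983 = -104881)
((2435 - 1*(-6035))/(-3847) + 1109/23529)/K - 25564/(-16 - 7)**2 = ((2435 - 1*(-6035))/(-3847) + 1109/23529)/(-104881) - 25564/(-16 - 7)**2 = ((2435 + 6035)*(-1/3847) + 1109*(1/23529))*(-1/104881) - 25564/((-23)**2) = (8470*(-1/3847) + 1109/23529)*(-1/104881) - 25564/529 = (-8470/3847 + 1109/23529)*(-1/104881) - 25564*1/529 = -195024307/90516063*(-1/104881) - 25564/529 = 195024307/9493415203503 - 25564/529 = -10551720134543143/218348549680569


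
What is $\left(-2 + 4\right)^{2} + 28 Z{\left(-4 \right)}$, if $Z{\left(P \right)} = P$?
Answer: $-108$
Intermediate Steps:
$\left(-2 + 4\right)^{2} + 28 Z{\left(-4 \right)} = \left(-2 + 4\right)^{2} + 28 \left(-4\right) = 2^{2} - 112 = 4 - 112 = -108$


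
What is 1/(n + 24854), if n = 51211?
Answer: 1/76065 ≈ 1.3147e-5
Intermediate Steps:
1/(n + 24854) = 1/(51211 + 24854) = 1/76065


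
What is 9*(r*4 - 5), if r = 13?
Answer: 423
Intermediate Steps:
9*(r*4 - 5) = 9*(13*4 - 5) = 9*(52 - 5) = 9*47 = 423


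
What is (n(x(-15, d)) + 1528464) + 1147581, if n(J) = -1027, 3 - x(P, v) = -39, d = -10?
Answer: 2675018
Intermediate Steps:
x(P, v) = 42 (x(P, v) = 3 - 1*(-39) = 3 + 39 = 42)
(n(x(-15, d)) + 1528464) + 1147581 = (-1027 + 1528464) + 1147581 = 1527437 + 1147581 = 2675018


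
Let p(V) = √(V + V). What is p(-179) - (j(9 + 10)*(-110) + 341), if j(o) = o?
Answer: 1749 + I*√358 ≈ 1749.0 + 18.921*I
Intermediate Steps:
p(V) = √2*√V (p(V) = √(2*V) = √2*√V)
p(-179) - (j(9 + 10)*(-110) + 341) = √2*√(-179) - ((9 + 10)*(-110) + 341) = √2*(I*√179) - (19*(-110) + 341) = I*√358 - (-2090 + 341) = I*√358 - 1*(-1749) = I*√358 + 1749 = 1749 + I*√358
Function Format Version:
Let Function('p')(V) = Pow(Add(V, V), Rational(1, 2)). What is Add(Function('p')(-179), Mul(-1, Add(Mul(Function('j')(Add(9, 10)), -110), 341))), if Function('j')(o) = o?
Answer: Add(1749, Mul(I, Pow(358, Rational(1, 2)))) ≈ Add(1749.0, Mul(18.921, I))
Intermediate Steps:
Function('p')(V) = Mul(Pow(2, Rational(1, 2)), Pow(V, Rational(1, 2))) (Function('p')(V) = Pow(Mul(2, V), Rational(1, 2)) = Mul(Pow(2, Rational(1, 2)), Pow(V, Rational(1, 2))))
Add(Function('p')(-179), Mul(-1, Add(Mul(Function('j')(Add(9, 10)), -110), 341))) = Add(Mul(Pow(2, Rational(1, 2)), Pow(-179, Rational(1, 2))), Mul(-1, Add(Mul(Add(9, 10), -110), 341))) = Add(Mul(Pow(2, Rational(1, 2)), Mul(I, Pow(179, Rational(1, 2)))), Mul(-1, Add(Mul(19, -110), 341))) = Add(Mul(I, Pow(358, Rational(1, 2))), Mul(-1, Add(-2090, 341))) = Add(Mul(I, Pow(358, Rational(1, 2))), Mul(-1, -1749)) = Add(Mul(I, Pow(358, Rational(1, 2))), 1749) = Add(1749, Mul(I, Pow(358, Rational(1, 2))))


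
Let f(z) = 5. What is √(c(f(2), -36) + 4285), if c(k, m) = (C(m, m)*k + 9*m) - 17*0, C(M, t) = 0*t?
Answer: √3961 ≈ 62.936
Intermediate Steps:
C(M, t) = 0
c(k, m) = 9*m (c(k, m) = (0*k + 9*m) - 17*0 = (0 + 9*m) + 0 = 9*m + 0 = 9*m)
√(c(f(2), -36) + 4285) = √(9*(-36) + 4285) = √(-324 + 4285) = √3961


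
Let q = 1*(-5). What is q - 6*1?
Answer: -11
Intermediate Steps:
q = -5
q - 6*1 = -5 - 6*1 = -5 - 6 = -11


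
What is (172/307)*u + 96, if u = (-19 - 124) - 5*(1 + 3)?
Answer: 1436/307 ≈ 4.6775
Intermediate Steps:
u = -163 (u = -143 - 5*4 = -143 - 1*20 = -143 - 20 = -163)
(172/307)*u + 96 = (172/307)*(-163) + 96 = -28036/307 + 96 = 1436/307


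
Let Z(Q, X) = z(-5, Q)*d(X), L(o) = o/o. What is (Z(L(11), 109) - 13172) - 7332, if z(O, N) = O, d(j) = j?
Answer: -21049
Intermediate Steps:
L(o) = 1
Z(Q, X) = -5*X
(Z(L(11), 109) - 13172) - 7332 = (-5*109 - 13172) - 7332 = (-545 - 13172) - 7332 = -13717 - 7332 = -21049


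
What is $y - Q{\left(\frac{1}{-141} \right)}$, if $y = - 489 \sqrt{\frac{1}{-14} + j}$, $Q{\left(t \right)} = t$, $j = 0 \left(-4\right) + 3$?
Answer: $\frac{1}{141} - \frac{489 \sqrt{574}}{14} \approx -836.82$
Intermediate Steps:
$j = 3$ ($j = 0 + 3 = 3$)
$y = - \frac{489 \sqrt{574}}{14}$ ($y = - 489 \sqrt{\frac{1}{-14} + 3} = - 489 \sqrt{- \frac{1}{14} + 3} = - 489 \sqrt{\frac{41}{14}} = - 489 \frac{\sqrt{574}}{14} = - \frac{489 \sqrt{574}}{14} \approx -836.83$)
$y - Q{\left(\frac{1}{-141} \right)} = - \frac{489 \sqrt{574}}{14} - \frac{1}{-141} = - \frac{489 \sqrt{574}}{14} - - \frac{1}{141} = - \frac{489 \sqrt{574}}{14} + \frac{1}{141} = \frac{1}{141} - \frac{489 \sqrt{574}}{14}$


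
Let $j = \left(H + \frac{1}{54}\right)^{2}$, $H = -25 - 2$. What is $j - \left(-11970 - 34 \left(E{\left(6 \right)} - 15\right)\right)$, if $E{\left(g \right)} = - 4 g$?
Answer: $\frac{33160753}{2916} \approx 11372.0$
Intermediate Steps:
$H = -27$ ($H = -25 - 2 = -27$)
$j = \frac{2122849}{2916}$ ($j = \left(-27 + \frac{1}{54}\right)^{2} = \left(- \frac{1457}{54}\right)^{2} = \frac{2122849}{2916} \approx 728.0$)
$j - \left(-11970 - 34 \left(E{\left(6 \right)} - 15\right)\right) = \frac{2122849}{2916} + \left(-593 + \left(\left(34 \left(\left(-4\right) 6 - 15\right) + 6492\right) + 6071\right)\right) = \frac{2122849}{2916} + \left(-593 + \left(\left(34 \left(-24 - 15\right) + 6492\right) + 6071\right)\right) = \frac{2122849}{2916} + \left(-593 + \left(\left(34 \left(-39\right) + 6492\right) + 6071\right)\right) = \frac{2122849}{2916} + \left(-593 + \left(\left(-1326 + 6492\right) + 6071\right)\right) = \frac{2122849}{2916} + \left(-593 + \left(5166 + 6071\right)\right) = \frac{2122849}{2916} + \left(-593 + 11237\right) = \frac{2122849}{2916} + 10644 = \frac{33160753}{2916}$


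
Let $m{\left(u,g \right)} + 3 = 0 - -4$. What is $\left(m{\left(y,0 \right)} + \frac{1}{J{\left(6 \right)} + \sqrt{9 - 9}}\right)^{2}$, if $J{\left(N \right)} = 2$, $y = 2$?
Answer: $\frac{9}{4} \approx 2.25$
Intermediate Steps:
$m{\left(u,g \right)} = 1$ ($m{\left(u,g \right)} = -3 + \left(0 - -4\right) = -3 + \left(0 + 4\right) = -3 + 4 = 1$)
$\left(m{\left(y,0 \right)} + \frac{1}{J{\left(6 \right)} + \sqrt{9 - 9}}\right)^{2} = \left(1 + \frac{1}{2 + \sqrt{9 - 9}}\right)^{2} = \left(1 + \frac{1}{2 + \sqrt{0}}\right)^{2} = \left(1 + \frac{1}{2 + 0}\right)^{2} = \left(1 + \frac{1}{2}\right)^{2} = \left(\frac{3}{2}\right)^{2} = \frac{9}{4}$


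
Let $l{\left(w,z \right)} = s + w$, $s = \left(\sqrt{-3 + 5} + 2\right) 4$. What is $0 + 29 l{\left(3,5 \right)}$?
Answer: $319 + 116 \sqrt{2} \approx 483.05$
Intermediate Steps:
$s = 8 + 4 \sqrt{2}$ ($s = \left(\sqrt{2} + 2\right) 4 = \left(2 + \sqrt{2}\right) 4 = 8 + 4 \sqrt{2} \approx 13.657$)
$l{\left(w,z \right)} = 8 + w + 4 \sqrt{2}$ ($l{\left(w,z \right)} = \left(8 + 4 \sqrt{2}\right) + w = 8 + w + 4 \sqrt{2}$)
$0 + 29 l{\left(3,5 \right)} = 0 + 29 \left(8 + 3 + 4 \sqrt{2}\right) = 0 + 29 \left(11 + 4 \sqrt{2}\right) = 0 + \left(319 + 116 \sqrt{2}\right) = 319 + 116 \sqrt{2}$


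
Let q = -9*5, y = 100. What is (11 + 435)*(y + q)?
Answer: 24530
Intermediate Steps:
q = -45
(11 + 435)*(y + q) = (11 + 435)*(100 - 45) = 446*55 = 24530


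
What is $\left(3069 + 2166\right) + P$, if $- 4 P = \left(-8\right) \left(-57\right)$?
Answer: $5121$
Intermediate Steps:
$P = -114$ ($P = - \frac{\left(-8\right) \left(-57\right)}{4} = \left(- \frac{1}{4}\right) 456 = -114$)
$\left(3069 + 2166\right) + P = \left(3069 + 2166\right) - 114 = 5235 - 114 = 5121$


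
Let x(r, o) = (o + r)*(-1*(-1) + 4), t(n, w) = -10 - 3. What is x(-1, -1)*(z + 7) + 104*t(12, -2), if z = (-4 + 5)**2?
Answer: -1432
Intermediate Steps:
t(n, w) = -13
z = 1 (z = 1**2 = 1)
x(r, o) = 5*o + 5*r (x(r, o) = (o + r)*(1 + 4) = (o + r)*5 = 5*o + 5*r)
x(-1, -1)*(z + 7) + 104*t(12, -2) = (5*(-1) + 5*(-1))*(1 + 7) + 104*(-13) = (-5 - 5)*8 - 1352 = -10*8 - 1352 = -80 - 1352 = -1432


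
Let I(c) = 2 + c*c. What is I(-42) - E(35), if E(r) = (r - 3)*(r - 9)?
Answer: 934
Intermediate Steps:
E(r) = (-9 + r)*(-3 + r) (E(r) = (-3 + r)*(-9 + r) = (-9 + r)*(-3 + r))
I(c) = 2 + c**2
I(-42) - E(35) = (2 + (-42)**2) - (27 + 35**2 - 12*35) = (2 + 1764) - (27 + 1225 - 420) = 1766 - 1*832 = 1766 - 832 = 934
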